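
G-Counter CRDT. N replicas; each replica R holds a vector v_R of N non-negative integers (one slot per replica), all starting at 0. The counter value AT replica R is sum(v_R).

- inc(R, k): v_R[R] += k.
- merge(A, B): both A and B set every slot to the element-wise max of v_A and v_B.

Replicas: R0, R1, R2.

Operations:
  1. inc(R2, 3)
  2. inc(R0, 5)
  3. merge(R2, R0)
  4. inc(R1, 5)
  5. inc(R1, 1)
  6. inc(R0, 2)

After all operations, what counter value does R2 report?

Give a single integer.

Answer: 8

Derivation:
Op 1: inc R2 by 3 -> R2=(0,0,3) value=3
Op 2: inc R0 by 5 -> R0=(5,0,0) value=5
Op 3: merge R2<->R0 -> R2=(5,0,3) R0=(5,0,3)
Op 4: inc R1 by 5 -> R1=(0,5,0) value=5
Op 5: inc R1 by 1 -> R1=(0,6,0) value=6
Op 6: inc R0 by 2 -> R0=(7,0,3) value=10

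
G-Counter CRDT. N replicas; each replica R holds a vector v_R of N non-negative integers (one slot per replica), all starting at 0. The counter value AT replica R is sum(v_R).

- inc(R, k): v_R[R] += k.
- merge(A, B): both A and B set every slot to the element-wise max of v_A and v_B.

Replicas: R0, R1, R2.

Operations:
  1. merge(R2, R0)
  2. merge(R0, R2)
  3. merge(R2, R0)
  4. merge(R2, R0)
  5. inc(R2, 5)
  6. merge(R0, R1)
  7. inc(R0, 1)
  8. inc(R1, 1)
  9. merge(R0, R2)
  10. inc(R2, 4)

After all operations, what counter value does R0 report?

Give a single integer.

Answer: 6

Derivation:
Op 1: merge R2<->R0 -> R2=(0,0,0) R0=(0,0,0)
Op 2: merge R0<->R2 -> R0=(0,0,0) R2=(0,0,0)
Op 3: merge R2<->R0 -> R2=(0,0,0) R0=(0,0,0)
Op 4: merge R2<->R0 -> R2=(0,0,0) R0=(0,0,0)
Op 5: inc R2 by 5 -> R2=(0,0,5) value=5
Op 6: merge R0<->R1 -> R0=(0,0,0) R1=(0,0,0)
Op 7: inc R0 by 1 -> R0=(1,0,0) value=1
Op 8: inc R1 by 1 -> R1=(0,1,0) value=1
Op 9: merge R0<->R2 -> R0=(1,0,5) R2=(1,0,5)
Op 10: inc R2 by 4 -> R2=(1,0,9) value=10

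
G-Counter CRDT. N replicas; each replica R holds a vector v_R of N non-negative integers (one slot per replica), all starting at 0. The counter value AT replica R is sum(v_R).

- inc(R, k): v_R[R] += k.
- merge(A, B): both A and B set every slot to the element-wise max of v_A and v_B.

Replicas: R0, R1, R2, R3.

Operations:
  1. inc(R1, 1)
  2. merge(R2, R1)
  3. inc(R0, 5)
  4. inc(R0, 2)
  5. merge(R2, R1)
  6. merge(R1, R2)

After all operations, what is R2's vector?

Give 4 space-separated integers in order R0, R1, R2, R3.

Op 1: inc R1 by 1 -> R1=(0,1,0,0) value=1
Op 2: merge R2<->R1 -> R2=(0,1,0,0) R1=(0,1,0,0)
Op 3: inc R0 by 5 -> R0=(5,0,0,0) value=5
Op 4: inc R0 by 2 -> R0=(7,0,0,0) value=7
Op 5: merge R2<->R1 -> R2=(0,1,0,0) R1=(0,1,0,0)
Op 6: merge R1<->R2 -> R1=(0,1,0,0) R2=(0,1,0,0)

Answer: 0 1 0 0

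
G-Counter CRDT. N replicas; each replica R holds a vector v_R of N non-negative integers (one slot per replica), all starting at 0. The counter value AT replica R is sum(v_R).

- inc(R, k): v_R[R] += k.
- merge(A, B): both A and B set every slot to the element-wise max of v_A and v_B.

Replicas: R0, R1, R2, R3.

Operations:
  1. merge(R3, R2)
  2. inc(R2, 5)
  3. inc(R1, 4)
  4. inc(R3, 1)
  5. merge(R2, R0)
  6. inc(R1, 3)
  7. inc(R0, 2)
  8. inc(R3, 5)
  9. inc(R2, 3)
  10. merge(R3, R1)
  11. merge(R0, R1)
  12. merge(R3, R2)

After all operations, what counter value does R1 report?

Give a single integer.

Answer: 20

Derivation:
Op 1: merge R3<->R2 -> R3=(0,0,0,0) R2=(0,0,0,0)
Op 2: inc R2 by 5 -> R2=(0,0,5,0) value=5
Op 3: inc R1 by 4 -> R1=(0,4,0,0) value=4
Op 4: inc R3 by 1 -> R3=(0,0,0,1) value=1
Op 5: merge R2<->R0 -> R2=(0,0,5,0) R0=(0,0,5,0)
Op 6: inc R1 by 3 -> R1=(0,7,0,0) value=7
Op 7: inc R0 by 2 -> R0=(2,0,5,0) value=7
Op 8: inc R3 by 5 -> R3=(0,0,0,6) value=6
Op 9: inc R2 by 3 -> R2=(0,0,8,0) value=8
Op 10: merge R3<->R1 -> R3=(0,7,0,6) R1=(0,7,0,6)
Op 11: merge R0<->R1 -> R0=(2,7,5,6) R1=(2,7,5,6)
Op 12: merge R3<->R2 -> R3=(0,7,8,6) R2=(0,7,8,6)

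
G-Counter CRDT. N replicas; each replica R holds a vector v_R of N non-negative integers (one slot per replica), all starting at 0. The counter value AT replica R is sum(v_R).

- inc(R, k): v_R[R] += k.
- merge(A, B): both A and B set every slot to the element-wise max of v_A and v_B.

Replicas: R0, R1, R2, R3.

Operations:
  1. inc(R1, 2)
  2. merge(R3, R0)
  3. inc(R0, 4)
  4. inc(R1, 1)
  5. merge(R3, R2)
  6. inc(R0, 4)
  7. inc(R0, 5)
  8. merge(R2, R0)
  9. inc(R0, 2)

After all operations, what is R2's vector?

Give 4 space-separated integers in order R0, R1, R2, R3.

Answer: 13 0 0 0

Derivation:
Op 1: inc R1 by 2 -> R1=(0,2,0,0) value=2
Op 2: merge R3<->R0 -> R3=(0,0,0,0) R0=(0,0,0,0)
Op 3: inc R0 by 4 -> R0=(4,0,0,0) value=4
Op 4: inc R1 by 1 -> R1=(0,3,0,0) value=3
Op 5: merge R3<->R2 -> R3=(0,0,0,0) R2=(0,0,0,0)
Op 6: inc R0 by 4 -> R0=(8,0,0,0) value=8
Op 7: inc R0 by 5 -> R0=(13,0,0,0) value=13
Op 8: merge R2<->R0 -> R2=(13,0,0,0) R0=(13,0,0,0)
Op 9: inc R0 by 2 -> R0=(15,0,0,0) value=15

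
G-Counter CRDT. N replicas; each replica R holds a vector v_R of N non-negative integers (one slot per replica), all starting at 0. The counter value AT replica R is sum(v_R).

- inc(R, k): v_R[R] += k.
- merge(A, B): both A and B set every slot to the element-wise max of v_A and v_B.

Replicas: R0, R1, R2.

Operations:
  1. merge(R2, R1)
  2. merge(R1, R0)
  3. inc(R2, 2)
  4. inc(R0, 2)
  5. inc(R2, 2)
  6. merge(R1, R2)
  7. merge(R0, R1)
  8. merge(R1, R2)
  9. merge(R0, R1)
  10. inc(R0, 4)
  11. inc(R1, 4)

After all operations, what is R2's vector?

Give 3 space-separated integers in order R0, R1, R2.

Op 1: merge R2<->R1 -> R2=(0,0,0) R1=(0,0,0)
Op 2: merge R1<->R0 -> R1=(0,0,0) R0=(0,0,0)
Op 3: inc R2 by 2 -> R2=(0,0,2) value=2
Op 4: inc R0 by 2 -> R0=(2,0,0) value=2
Op 5: inc R2 by 2 -> R2=(0,0,4) value=4
Op 6: merge R1<->R2 -> R1=(0,0,4) R2=(0,0,4)
Op 7: merge R0<->R1 -> R0=(2,0,4) R1=(2,0,4)
Op 8: merge R1<->R2 -> R1=(2,0,4) R2=(2,0,4)
Op 9: merge R0<->R1 -> R0=(2,0,4) R1=(2,0,4)
Op 10: inc R0 by 4 -> R0=(6,0,4) value=10
Op 11: inc R1 by 4 -> R1=(2,4,4) value=10

Answer: 2 0 4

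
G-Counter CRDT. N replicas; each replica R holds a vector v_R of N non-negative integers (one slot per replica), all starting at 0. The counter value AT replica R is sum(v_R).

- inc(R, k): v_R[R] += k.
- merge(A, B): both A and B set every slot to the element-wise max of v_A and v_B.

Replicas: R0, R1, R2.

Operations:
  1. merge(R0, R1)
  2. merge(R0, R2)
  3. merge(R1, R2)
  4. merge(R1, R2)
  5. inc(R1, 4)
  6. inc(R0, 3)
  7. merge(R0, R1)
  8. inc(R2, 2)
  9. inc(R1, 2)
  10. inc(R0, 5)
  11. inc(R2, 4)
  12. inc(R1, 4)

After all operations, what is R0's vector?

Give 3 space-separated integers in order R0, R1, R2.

Op 1: merge R0<->R1 -> R0=(0,0,0) R1=(0,0,0)
Op 2: merge R0<->R2 -> R0=(0,0,0) R2=(0,0,0)
Op 3: merge R1<->R2 -> R1=(0,0,0) R2=(0,0,0)
Op 4: merge R1<->R2 -> R1=(0,0,0) R2=(0,0,0)
Op 5: inc R1 by 4 -> R1=(0,4,0) value=4
Op 6: inc R0 by 3 -> R0=(3,0,0) value=3
Op 7: merge R0<->R1 -> R0=(3,4,0) R1=(3,4,0)
Op 8: inc R2 by 2 -> R2=(0,0,2) value=2
Op 9: inc R1 by 2 -> R1=(3,6,0) value=9
Op 10: inc R0 by 5 -> R0=(8,4,0) value=12
Op 11: inc R2 by 4 -> R2=(0,0,6) value=6
Op 12: inc R1 by 4 -> R1=(3,10,0) value=13

Answer: 8 4 0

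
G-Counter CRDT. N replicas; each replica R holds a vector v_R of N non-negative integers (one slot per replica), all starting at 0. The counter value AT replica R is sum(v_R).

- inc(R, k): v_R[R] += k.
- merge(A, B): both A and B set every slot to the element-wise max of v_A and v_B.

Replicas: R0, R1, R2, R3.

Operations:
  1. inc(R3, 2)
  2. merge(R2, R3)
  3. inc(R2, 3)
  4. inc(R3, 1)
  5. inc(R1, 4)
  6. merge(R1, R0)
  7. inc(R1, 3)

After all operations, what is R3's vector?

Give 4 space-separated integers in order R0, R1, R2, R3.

Op 1: inc R3 by 2 -> R3=(0,0,0,2) value=2
Op 2: merge R2<->R3 -> R2=(0,0,0,2) R3=(0,0,0,2)
Op 3: inc R2 by 3 -> R2=(0,0,3,2) value=5
Op 4: inc R3 by 1 -> R3=(0,0,0,3) value=3
Op 5: inc R1 by 4 -> R1=(0,4,0,0) value=4
Op 6: merge R1<->R0 -> R1=(0,4,0,0) R0=(0,4,0,0)
Op 7: inc R1 by 3 -> R1=(0,7,0,0) value=7

Answer: 0 0 0 3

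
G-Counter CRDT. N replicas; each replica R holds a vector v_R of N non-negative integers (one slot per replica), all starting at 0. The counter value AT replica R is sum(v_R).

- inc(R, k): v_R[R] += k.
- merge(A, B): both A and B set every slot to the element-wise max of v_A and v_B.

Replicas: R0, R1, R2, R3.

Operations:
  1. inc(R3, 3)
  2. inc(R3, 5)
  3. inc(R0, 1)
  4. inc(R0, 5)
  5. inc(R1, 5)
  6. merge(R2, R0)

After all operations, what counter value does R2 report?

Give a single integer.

Answer: 6

Derivation:
Op 1: inc R3 by 3 -> R3=(0,0,0,3) value=3
Op 2: inc R3 by 5 -> R3=(0,0,0,8) value=8
Op 3: inc R0 by 1 -> R0=(1,0,0,0) value=1
Op 4: inc R0 by 5 -> R0=(6,0,0,0) value=6
Op 5: inc R1 by 5 -> R1=(0,5,0,0) value=5
Op 6: merge R2<->R0 -> R2=(6,0,0,0) R0=(6,0,0,0)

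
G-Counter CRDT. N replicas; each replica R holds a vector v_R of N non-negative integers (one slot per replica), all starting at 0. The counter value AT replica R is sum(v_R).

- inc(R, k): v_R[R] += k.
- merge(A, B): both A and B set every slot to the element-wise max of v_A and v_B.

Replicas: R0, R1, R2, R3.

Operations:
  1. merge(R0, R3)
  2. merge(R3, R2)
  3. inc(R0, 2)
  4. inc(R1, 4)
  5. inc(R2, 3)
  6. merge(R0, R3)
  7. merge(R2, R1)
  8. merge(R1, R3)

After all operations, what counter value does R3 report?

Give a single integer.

Op 1: merge R0<->R3 -> R0=(0,0,0,0) R3=(0,0,0,0)
Op 2: merge R3<->R2 -> R3=(0,0,0,0) R2=(0,0,0,0)
Op 3: inc R0 by 2 -> R0=(2,0,0,0) value=2
Op 4: inc R1 by 4 -> R1=(0,4,0,0) value=4
Op 5: inc R2 by 3 -> R2=(0,0,3,0) value=3
Op 6: merge R0<->R3 -> R0=(2,0,0,0) R3=(2,0,0,0)
Op 7: merge R2<->R1 -> R2=(0,4,3,0) R1=(0,4,3,0)
Op 8: merge R1<->R3 -> R1=(2,4,3,0) R3=(2,4,3,0)

Answer: 9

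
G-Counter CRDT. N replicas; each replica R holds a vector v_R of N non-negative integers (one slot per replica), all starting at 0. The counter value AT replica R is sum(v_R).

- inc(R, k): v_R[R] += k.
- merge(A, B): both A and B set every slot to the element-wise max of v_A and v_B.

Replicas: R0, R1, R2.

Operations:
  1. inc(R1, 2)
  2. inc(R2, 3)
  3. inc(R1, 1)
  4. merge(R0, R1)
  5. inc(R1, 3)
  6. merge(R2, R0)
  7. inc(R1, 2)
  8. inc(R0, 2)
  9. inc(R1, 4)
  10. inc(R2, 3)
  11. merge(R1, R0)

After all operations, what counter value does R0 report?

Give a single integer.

Op 1: inc R1 by 2 -> R1=(0,2,0) value=2
Op 2: inc R2 by 3 -> R2=(0,0,3) value=3
Op 3: inc R1 by 1 -> R1=(0,3,0) value=3
Op 4: merge R0<->R1 -> R0=(0,3,0) R1=(0,3,0)
Op 5: inc R1 by 3 -> R1=(0,6,0) value=6
Op 6: merge R2<->R0 -> R2=(0,3,3) R0=(0,3,3)
Op 7: inc R1 by 2 -> R1=(0,8,0) value=8
Op 8: inc R0 by 2 -> R0=(2,3,3) value=8
Op 9: inc R1 by 4 -> R1=(0,12,0) value=12
Op 10: inc R2 by 3 -> R2=(0,3,6) value=9
Op 11: merge R1<->R0 -> R1=(2,12,3) R0=(2,12,3)

Answer: 17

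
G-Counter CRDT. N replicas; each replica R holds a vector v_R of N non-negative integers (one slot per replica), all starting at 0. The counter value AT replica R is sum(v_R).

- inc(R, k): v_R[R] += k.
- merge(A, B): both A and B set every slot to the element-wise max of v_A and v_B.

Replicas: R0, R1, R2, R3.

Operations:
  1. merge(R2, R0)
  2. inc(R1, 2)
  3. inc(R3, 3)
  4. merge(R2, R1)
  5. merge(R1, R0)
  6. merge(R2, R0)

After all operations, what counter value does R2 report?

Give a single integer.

Answer: 2

Derivation:
Op 1: merge R2<->R0 -> R2=(0,0,0,0) R0=(0,0,0,0)
Op 2: inc R1 by 2 -> R1=(0,2,0,0) value=2
Op 3: inc R3 by 3 -> R3=(0,0,0,3) value=3
Op 4: merge R2<->R1 -> R2=(0,2,0,0) R1=(0,2,0,0)
Op 5: merge R1<->R0 -> R1=(0,2,0,0) R0=(0,2,0,0)
Op 6: merge R2<->R0 -> R2=(0,2,0,0) R0=(0,2,0,0)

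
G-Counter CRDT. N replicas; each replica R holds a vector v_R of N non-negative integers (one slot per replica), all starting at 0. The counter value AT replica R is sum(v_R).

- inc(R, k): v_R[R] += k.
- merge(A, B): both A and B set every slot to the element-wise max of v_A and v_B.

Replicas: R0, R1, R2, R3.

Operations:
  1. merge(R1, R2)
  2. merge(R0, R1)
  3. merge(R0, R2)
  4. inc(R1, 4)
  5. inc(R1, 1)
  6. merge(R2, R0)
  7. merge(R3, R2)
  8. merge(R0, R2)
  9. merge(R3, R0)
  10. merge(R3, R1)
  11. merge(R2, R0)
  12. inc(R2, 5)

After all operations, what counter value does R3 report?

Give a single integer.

Op 1: merge R1<->R2 -> R1=(0,0,0,0) R2=(0,0,0,0)
Op 2: merge R0<->R1 -> R0=(0,0,0,0) R1=(0,0,0,0)
Op 3: merge R0<->R2 -> R0=(0,0,0,0) R2=(0,0,0,0)
Op 4: inc R1 by 4 -> R1=(0,4,0,0) value=4
Op 5: inc R1 by 1 -> R1=(0,5,0,0) value=5
Op 6: merge R2<->R0 -> R2=(0,0,0,0) R0=(0,0,0,0)
Op 7: merge R3<->R2 -> R3=(0,0,0,0) R2=(0,0,0,0)
Op 8: merge R0<->R2 -> R0=(0,0,0,0) R2=(0,0,0,0)
Op 9: merge R3<->R0 -> R3=(0,0,0,0) R0=(0,0,0,0)
Op 10: merge R3<->R1 -> R3=(0,5,0,0) R1=(0,5,0,0)
Op 11: merge R2<->R0 -> R2=(0,0,0,0) R0=(0,0,0,0)
Op 12: inc R2 by 5 -> R2=(0,0,5,0) value=5

Answer: 5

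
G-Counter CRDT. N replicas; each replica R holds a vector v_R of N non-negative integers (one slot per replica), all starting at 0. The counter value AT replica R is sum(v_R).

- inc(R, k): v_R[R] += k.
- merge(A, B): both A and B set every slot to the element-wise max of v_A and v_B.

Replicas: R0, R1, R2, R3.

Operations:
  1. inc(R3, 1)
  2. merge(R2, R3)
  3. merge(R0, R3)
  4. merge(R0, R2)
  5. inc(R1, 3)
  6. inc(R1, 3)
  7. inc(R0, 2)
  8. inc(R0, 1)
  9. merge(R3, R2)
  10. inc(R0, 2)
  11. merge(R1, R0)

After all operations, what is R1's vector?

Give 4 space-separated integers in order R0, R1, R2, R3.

Answer: 5 6 0 1

Derivation:
Op 1: inc R3 by 1 -> R3=(0,0,0,1) value=1
Op 2: merge R2<->R3 -> R2=(0,0,0,1) R3=(0,0,0,1)
Op 3: merge R0<->R3 -> R0=(0,0,0,1) R3=(0,0,0,1)
Op 4: merge R0<->R2 -> R0=(0,0,0,1) R2=(0,0,0,1)
Op 5: inc R1 by 3 -> R1=(0,3,0,0) value=3
Op 6: inc R1 by 3 -> R1=(0,6,0,0) value=6
Op 7: inc R0 by 2 -> R0=(2,0,0,1) value=3
Op 8: inc R0 by 1 -> R0=(3,0,0,1) value=4
Op 9: merge R3<->R2 -> R3=(0,0,0,1) R2=(0,0,0,1)
Op 10: inc R0 by 2 -> R0=(5,0,0,1) value=6
Op 11: merge R1<->R0 -> R1=(5,6,0,1) R0=(5,6,0,1)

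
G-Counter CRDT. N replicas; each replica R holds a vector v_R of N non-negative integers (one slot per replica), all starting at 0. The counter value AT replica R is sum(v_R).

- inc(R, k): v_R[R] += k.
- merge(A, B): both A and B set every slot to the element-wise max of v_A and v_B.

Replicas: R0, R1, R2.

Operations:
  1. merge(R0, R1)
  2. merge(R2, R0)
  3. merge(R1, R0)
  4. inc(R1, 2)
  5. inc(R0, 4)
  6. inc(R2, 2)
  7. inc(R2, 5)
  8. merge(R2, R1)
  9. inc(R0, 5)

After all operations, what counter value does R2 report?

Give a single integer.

Answer: 9

Derivation:
Op 1: merge R0<->R1 -> R0=(0,0,0) R1=(0,0,0)
Op 2: merge R2<->R0 -> R2=(0,0,0) R0=(0,0,0)
Op 3: merge R1<->R0 -> R1=(0,0,0) R0=(0,0,0)
Op 4: inc R1 by 2 -> R1=(0,2,0) value=2
Op 5: inc R0 by 4 -> R0=(4,0,0) value=4
Op 6: inc R2 by 2 -> R2=(0,0,2) value=2
Op 7: inc R2 by 5 -> R2=(0,0,7) value=7
Op 8: merge R2<->R1 -> R2=(0,2,7) R1=(0,2,7)
Op 9: inc R0 by 5 -> R0=(9,0,0) value=9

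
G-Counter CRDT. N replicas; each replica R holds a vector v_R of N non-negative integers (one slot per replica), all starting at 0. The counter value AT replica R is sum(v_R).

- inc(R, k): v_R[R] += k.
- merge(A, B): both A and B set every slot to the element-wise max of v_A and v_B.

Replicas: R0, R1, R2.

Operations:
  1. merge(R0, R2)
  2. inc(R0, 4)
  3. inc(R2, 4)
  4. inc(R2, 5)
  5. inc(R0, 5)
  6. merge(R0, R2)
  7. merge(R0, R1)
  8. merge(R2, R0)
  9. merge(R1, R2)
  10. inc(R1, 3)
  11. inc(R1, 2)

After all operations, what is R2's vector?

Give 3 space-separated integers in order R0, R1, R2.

Op 1: merge R0<->R2 -> R0=(0,0,0) R2=(0,0,0)
Op 2: inc R0 by 4 -> R0=(4,0,0) value=4
Op 3: inc R2 by 4 -> R2=(0,0,4) value=4
Op 4: inc R2 by 5 -> R2=(0,0,9) value=9
Op 5: inc R0 by 5 -> R0=(9,0,0) value=9
Op 6: merge R0<->R2 -> R0=(9,0,9) R2=(9,0,9)
Op 7: merge R0<->R1 -> R0=(9,0,9) R1=(9,0,9)
Op 8: merge R2<->R0 -> R2=(9,0,9) R0=(9,0,9)
Op 9: merge R1<->R2 -> R1=(9,0,9) R2=(9,0,9)
Op 10: inc R1 by 3 -> R1=(9,3,9) value=21
Op 11: inc R1 by 2 -> R1=(9,5,9) value=23

Answer: 9 0 9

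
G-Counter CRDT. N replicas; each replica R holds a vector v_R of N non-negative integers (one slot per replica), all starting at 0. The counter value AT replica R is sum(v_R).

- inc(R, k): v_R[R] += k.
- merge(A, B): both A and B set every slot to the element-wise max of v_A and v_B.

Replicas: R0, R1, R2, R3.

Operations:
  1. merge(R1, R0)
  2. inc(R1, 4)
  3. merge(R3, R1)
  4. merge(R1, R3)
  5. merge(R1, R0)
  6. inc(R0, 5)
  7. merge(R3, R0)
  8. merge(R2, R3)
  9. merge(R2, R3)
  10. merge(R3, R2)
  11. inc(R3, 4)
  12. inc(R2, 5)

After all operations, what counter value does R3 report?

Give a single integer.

Answer: 13

Derivation:
Op 1: merge R1<->R0 -> R1=(0,0,0,0) R0=(0,0,0,0)
Op 2: inc R1 by 4 -> R1=(0,4,0,0) value=4
Op 3: merge R3<->R1 -> R3=(0,4,0,0) R1=(0,4,0,0)
Op 4: merge R1<->R3 -> R1=(0,4,0,0) R3=(0,4,0,0)
Op 5: merge R1<->R0 -> R1=(0,4,0,0) R0=(0,4,0,0)
Op 6: inc R0 by 5 -> R0=(5,4,0,0) value=9
Op 7: merge R3<->R0 -> R3=(5,4,0,0) R0=(5,4,0,0)
Op 8: merge R2<->R3 -> R2=(5,4,0,0) R3=(5,4,0,0)
Op 9: merge R2<->R3 -> R2=(5,4,0,0) R3=(5,4,0,0)
Op 10: merge R3<->R2 -> R3=(5,4,0,0) R2=(5,4,0,0)
Op 11: inc R3 by 4 -> R3=(5,4,0,4) value=13
Op 12: inc R2 by 5 -> R2=(5,4,5,0) value=14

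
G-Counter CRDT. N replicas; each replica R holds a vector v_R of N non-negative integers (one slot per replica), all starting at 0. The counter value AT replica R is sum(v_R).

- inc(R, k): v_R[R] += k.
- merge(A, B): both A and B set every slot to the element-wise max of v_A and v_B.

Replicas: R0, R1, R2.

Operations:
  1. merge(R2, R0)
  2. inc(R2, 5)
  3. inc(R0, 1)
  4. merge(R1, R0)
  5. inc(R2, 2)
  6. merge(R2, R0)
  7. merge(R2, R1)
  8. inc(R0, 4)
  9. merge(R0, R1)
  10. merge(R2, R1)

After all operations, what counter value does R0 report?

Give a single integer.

Answer: 12

Derivation:
Op 1: merge R2<->R0 -> R2=(0,0,0) R0=(0,0,0)
Op 2: inc R2 by 5 -> R2=(0,0,5) value=5
Op 3: inc R0 by 1 -> R0=(1,0,0) value=1
Op 4: merge R1<->R0 -> R1=(1,0,0) R0=(1,0,0)
Op 5: inc R2 by 2 -> R2=(0,0,7) value=7
Op 6: merge R2<->R0 -> R2=(1,0,7) R0=(1,0,7)
Op 7: merge R2<->R1 -> R2=(1,0,7) R1=(1,0,7)
Op 8: inc R0 by 4 -> R0=(5,0,7) value=12
Op 9: merge R0<->R1 -> R0=(5,0,7) R1=(5,0,7)
Op 10: merge R2<->R1 -> R2=(5,0,7) R1=(5,0,7)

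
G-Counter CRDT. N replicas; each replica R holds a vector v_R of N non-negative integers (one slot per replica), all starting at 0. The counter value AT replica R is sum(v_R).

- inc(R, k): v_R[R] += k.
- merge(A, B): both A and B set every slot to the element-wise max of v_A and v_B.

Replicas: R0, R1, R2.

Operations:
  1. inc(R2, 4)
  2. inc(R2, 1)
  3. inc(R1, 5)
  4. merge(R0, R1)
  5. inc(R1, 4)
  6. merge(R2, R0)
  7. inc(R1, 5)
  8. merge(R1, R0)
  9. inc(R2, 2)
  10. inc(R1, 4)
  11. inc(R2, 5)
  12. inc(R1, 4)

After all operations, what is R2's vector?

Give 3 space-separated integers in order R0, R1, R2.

Op 1: inc R2 by 4 -> R2=(0,0,4) value=4
Op 2: inc R2 by 1 -> R2=(0,0,5) value=5
Op 3: inc R1 by 5 -> R1=(0,5,0) value=5
Op 4: merge R0<->R1 -> R0=(0,5,0) R1=(0,5,0)
Op 5: inc R1 by 4 -> R1=(0,9,0) value=9
Op 6: merge R2<->R0 -> R2=(0,5,5) R0=(0,5,5)
Op 7: inc R1 by 5 -> R1=(0,14,0) value=14
Op 8: merge R1<->R0 -> R1=(0,14,5) R0=(0,14,5)
Op 9: inc R2 by 2 -> R2=(0,5,7) value=12
Op 10: inc R1 by 4 -> R1=(0,18,5) value=23
Op 11: inc R2 by 5 -> R2=(0,5,12) value=17
Op 12: inc R1 by 4 -> R1=(0,22,5) value=27

Answer: 0 5 12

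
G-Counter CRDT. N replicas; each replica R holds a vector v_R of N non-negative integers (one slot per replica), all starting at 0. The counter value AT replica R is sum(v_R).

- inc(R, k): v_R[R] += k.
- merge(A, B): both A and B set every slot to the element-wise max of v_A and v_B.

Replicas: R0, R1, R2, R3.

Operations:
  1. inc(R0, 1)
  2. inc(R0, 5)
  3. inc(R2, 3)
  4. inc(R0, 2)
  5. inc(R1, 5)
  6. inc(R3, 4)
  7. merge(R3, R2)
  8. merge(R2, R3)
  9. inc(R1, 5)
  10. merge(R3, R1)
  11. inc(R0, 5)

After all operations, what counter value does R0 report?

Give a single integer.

Op 1: inc R0 by 1 -> R0=(1,0,0,0) value=1
Op 2: inc R0 by 5 -> R0=(6,0,0,0) value=6
Op 3: inc R2 by 3 -> R2=(0,0,3,0) value=3
Op 4: inc R0 by 2 -> R0=(8,0,0,0) value=8
Op 5: inc R1 by 5 -> R1=(0,5,0,0) value=5
Op 6: inc R3 by 4 -> R3=(0,0,0,4) value=4
Op 7: merge R3<->R2 -> R3=(0,0,3,4) R2=(0,0,3,4)
Op 8: merge R2<->R3 -> R2=(0,0,3,4) R3=(0,0,3,4)
Op 9: inc R1 by 5 -> R1=(0,10,0,0) value=10
Op 10: merge R3<->R1 -> R3=(0,10,3,4) R1=(0,10,3,4)
Op 11: inc R0 by 5 -> R0=(13,0,0,0) value=13

Answer: 13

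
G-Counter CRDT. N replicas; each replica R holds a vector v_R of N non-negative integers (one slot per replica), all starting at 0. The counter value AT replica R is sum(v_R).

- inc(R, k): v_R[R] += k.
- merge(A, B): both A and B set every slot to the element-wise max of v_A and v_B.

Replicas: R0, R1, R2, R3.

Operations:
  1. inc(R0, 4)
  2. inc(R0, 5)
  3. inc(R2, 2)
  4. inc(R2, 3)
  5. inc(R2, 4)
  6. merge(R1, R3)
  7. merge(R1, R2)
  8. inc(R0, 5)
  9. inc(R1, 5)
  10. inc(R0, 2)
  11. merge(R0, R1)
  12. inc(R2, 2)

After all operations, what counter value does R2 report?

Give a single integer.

Op 1: inc R0 by 4 -> R0=(4,0,0,0) value=4
Op 2: inc R0 by 5 -> R0=(9,0,0,0) value=9
Op 3: inc R2 by 2 -> R2=(0,0,2,0) value=2
Op 4: inc R2 by 3 -> R2=(0,0,5,0) value=5
Op 5: inc R2 by 4 -> R2=(0,0,9,0) value=9
Op 6: merge R1<->R3 -> R1=(0,0,0,0) R3=(0,0,0,0)
Op 7: merge R1<->R2 -> R1=(0,0,9,0) R2=(0,0,9,0)
Op 8: inc R0 by 5 -> R0=(14,0,0,0) value=14
Op 9: inc R1 by 5 -> R1=(0,5,9,0) value=14
Op 10: inc R0 by 2 -> R0=(16,0,0,0) value=16
Op 11: merge R0<->R1 -> R0=(16,5,9,0) R1=(16,5,9,0)
Op 12: inc R2 by 2 -> R2=(0,0,11,0) value=11

Answer: 11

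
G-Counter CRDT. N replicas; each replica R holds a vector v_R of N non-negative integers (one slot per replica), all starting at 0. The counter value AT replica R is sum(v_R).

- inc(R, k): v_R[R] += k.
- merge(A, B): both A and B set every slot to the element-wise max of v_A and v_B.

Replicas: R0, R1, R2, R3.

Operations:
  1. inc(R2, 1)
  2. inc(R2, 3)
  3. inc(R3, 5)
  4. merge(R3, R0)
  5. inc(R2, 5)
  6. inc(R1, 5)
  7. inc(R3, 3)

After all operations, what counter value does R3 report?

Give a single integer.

Answer: 8

Derivation:
Op 1: inc R2 by 1 -> R2=(0,0,1,0) value=1
Op 2: inc R2 by 3 -> R2=(0,0,4,0) value=4
Op 3: inc R3 by 5 -> R3=(0,0,0,5) value=5
Op 4: merge R3<->R0 -> R3=(0,0,0,5) R0=(0,0,0,5)
Op 5: inc R2 by 5 -> R2=(0,0,9,0) value=9
Op 6: inc R1 by 5 -> R1=(0,5,0,0) value=5
Op 7: inc R3 by 3 -> R3=(0,0,0,8) value=8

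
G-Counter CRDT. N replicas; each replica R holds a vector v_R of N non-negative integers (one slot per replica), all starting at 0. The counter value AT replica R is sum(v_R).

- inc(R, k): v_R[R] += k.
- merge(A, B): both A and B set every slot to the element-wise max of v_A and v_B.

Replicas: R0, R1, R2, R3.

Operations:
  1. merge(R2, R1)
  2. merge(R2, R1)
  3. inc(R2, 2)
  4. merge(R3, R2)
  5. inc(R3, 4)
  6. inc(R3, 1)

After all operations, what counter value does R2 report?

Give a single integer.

Answer: 2

Derivation:
Op 1: merge R2<->R1 -> R2=(0,0,0,0) R1=(0,0,0,0)
Op 2: merge R2<->R1 -> R2=(0,0,0,0) R1=(0,0,0,0)
Op 3: inc R2 by 2 -> R2=(0,0,2,0) value=2
Op 4: merge R3<->R2 -> R3=(0,0,2,0) R2=(0,0,2,0)
Op 5: inc R3 by 4 -> R3=(0,0,2,4) value=6
Op 6: inc R3 by 1 -> R3=(0,0,2,5) value=7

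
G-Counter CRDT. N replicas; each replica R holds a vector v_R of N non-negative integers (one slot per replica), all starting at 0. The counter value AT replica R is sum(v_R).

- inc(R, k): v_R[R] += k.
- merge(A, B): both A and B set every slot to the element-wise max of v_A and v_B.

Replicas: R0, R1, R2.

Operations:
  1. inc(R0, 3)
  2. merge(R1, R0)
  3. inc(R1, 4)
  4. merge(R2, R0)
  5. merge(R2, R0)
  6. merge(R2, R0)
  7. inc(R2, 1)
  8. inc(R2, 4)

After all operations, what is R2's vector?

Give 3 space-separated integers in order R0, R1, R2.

Op 1: inc R0 by 3 -> R0=(3,0,0) value=3
Op 2: merge R1<->R0 -> R1=(3,0,0) R0=(3,0,0)
Op 3: inc R1 by 4 -> R1=(3,4,0) value=7
Op 4: merge R2<->R0 -> R2=(3,0,0) R0=(3,0,0)
Op 5: merge R2<->R0 -> R2=(3,0,0) R0=(3,0,0)
Op 6: merge R2<->R0 -> R2=(3,0,0) R0=(3,0,0)
Op 7: inc R2 by 1 -> R2=(3,0,1) value=4
Op 8: inc R2 by 4 -> R2=(3,0,5) value=8

Answer: 3 0 5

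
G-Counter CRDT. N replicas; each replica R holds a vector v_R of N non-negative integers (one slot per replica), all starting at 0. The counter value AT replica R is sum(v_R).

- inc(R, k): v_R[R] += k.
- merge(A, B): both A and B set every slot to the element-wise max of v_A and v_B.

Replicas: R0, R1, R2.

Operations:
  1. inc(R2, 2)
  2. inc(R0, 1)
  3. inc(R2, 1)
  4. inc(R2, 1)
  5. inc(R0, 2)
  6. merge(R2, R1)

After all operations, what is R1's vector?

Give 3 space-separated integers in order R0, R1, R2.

Answer: 0 0 4

Derivation:
Op 1: inc R2 by 2 -> R2=(0,0,2) value=2
Op 2: inc R0 by 1 -> R0=(1,0,0) value=1
Op 3: inc R2 by 1 -> R2=(0,0,3) value=3
Op 4: inc R2 by 1 -> R2=(0,0,4) value=4
Op 5: inc R0 by 2 -> R0=(3,0,0) value=3
Op 6: merge R2<->R1 -> R2=(0,0,4) R1=(0,0,4)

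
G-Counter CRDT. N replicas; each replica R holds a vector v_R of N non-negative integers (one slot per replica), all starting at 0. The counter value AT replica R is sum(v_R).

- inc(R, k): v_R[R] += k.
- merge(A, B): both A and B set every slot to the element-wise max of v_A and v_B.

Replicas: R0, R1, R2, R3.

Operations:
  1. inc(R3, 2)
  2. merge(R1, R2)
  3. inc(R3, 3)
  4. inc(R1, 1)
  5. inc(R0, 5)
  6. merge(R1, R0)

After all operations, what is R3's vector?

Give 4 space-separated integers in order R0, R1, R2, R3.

Op 1: inc R3 by 2 -> R3=(0,0,0,2) value=2
Op 2: merge R1<->R2 -> R1=(0,0,0,0) R2=(0,0,0,0)
Op 3: inc R3 by 3 -> R3=(0,0,0,5) value=5
Op 4: inc R1 by 1 -> R1=(0,1,0,0) value=1
Op 5: inc R0 by 5 -> R0=(5,0,0,0) value=5
Op 6: merge R1<->R0 -> R1=(5,1,0,0) R0=(5,1,0,0)

Answer: 0 0 0 5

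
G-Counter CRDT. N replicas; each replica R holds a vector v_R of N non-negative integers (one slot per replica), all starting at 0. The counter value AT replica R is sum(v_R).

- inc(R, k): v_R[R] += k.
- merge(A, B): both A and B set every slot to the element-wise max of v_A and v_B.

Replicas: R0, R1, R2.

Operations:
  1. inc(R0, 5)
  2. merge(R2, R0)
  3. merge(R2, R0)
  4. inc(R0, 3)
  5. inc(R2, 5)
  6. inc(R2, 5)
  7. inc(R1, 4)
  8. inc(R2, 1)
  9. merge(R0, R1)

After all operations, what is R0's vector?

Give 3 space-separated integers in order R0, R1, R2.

Op 1: inc R0 by 5 -> R0=(5,0,0) value=5
Op 2: merge R2<->R0 -> R2=(5,0,0) R0=(5,0,0)
Op 3: merge R2<->R0 -> R2=(5,0,0) R0=(5,0,0)
Op 4: inc R0 by 3 -> R0=(8,0,0) value=8
Op 5: inc R2 by 5 -> R2=(5,0,5) value=10
Op 6: inc R2 by 5 -> R2=(5,0,10) value=15
Op 7: inc R1 by 4 -> R1=(0,4,0) value=4
Op 8: inc R2 by 1 -> R2=(5,0,11) value=16
Op 9: merge R0<->R1 -> R0=(8,4,0) R1=(8,4,0)

Answer: 8 4 0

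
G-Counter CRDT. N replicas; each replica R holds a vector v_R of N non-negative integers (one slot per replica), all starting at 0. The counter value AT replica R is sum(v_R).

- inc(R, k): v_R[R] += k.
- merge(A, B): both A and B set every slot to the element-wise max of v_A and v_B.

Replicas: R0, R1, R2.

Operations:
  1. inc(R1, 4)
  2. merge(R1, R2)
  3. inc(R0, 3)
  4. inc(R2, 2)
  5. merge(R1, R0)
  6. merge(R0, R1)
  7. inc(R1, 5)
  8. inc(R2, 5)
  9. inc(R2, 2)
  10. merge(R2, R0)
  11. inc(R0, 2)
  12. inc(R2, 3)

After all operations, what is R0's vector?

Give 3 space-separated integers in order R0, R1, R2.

Answer: 5 4 9

Derivation:
Op 1: inc R1 by 4 -> R1=(0,4,0) value=4
Op 2: merge R1<->R2 -> R1=(0,4,0) R2=(0,4,0)
Op 3: inc R0 by 3 -> R0=(3,0,0) value=3
Op 4: inc R2 by 2 -> R2=(0,4,2) value=6
Op 5: merge R1<->R0 -> R1=(3,4,0) R0=(3,4,0)
Op 6: merge R0<->R1 -> R0=(3,4,0) R1=(3,4,0)
Op 7: inc R1 by 5 -> R1=(3,9,0) value=12
Op 8: inc R2 by 5 -> R2=(0,4,7) value=11
Op 9: inc R2 by 2 -> R2=(0,4,9) value=13
Op 10: merge R2<->R0 -> R2=(3,4,9) R0=(3,4,9)
Op 11: inc R0 by 2 -> R0=(5,4,9) value=18
Op 12: inc R2 by 3 -> R2=(3,4,12) value=19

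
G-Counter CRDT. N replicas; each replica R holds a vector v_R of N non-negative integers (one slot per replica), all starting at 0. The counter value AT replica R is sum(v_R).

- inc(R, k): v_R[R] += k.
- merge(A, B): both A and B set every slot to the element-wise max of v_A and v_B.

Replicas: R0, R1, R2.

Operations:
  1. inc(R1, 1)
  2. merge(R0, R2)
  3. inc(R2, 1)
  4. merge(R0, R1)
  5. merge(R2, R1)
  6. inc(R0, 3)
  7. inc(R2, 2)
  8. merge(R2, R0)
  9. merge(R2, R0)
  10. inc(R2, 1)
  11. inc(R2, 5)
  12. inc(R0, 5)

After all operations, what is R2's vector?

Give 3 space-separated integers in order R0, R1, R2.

Answer: 3 1 9

Derivation:
Op 1: inc R1 by 1 -> R1=(0,1,0) value=1
Op 2: merge R0<->R2 -> R0=(0,0,0) R2=(0,0,0)
Op 3: inc R2 by 1 -> R2=(0,0,1) value=1
Op 4: merge R0<->R1 -> R0=(0,1,0) R1=(0,1,0)
Op 5: merge R2<->R1 -> R2=(0,1,1) R1=(0,1,1)
Op 6: inc R0 by 3 -> R0=(3,1,0) value=4
Op 7: inc R2 by 2 -> R2=(0,1,3) value=4
Op 8: merge R2<->R0 -> R2=(3,1,3) R0=(3,1,3)
Op 9: merge R2<->R0 -> R2=(3,1,3) R0=(3,1,3)
Op 10: inc R2 by 1 -> R2=(3,1,4) value=8
Op 11: inc R2 by 5 -> R2=(3,1,9) value=13
Op 12: inc R0 by 5 -> R0=(8,1,3) value=12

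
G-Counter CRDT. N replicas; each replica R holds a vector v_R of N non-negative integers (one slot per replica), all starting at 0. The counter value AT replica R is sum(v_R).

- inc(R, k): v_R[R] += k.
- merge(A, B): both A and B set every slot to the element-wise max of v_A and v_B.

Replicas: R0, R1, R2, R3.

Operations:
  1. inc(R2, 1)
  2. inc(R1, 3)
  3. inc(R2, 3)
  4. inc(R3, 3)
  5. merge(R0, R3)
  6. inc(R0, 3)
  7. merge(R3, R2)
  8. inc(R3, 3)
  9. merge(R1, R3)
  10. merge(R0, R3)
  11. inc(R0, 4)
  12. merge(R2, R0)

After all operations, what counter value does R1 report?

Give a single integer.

Answer: 13

Derivation:
Op 1: inc R2 by 1 -> R2=(0,0,1,0) value=1
Op 2: inc R1 by 3 -> R1=(0,3,0,0) value=3
Op 3: inc R2 by 3 -> R2=(0,0,4,0) value=4
Op 4: inc R3 by 3 -> R3=(0,0,0,3) value=3
Op 5: merge R0<->R3 -> R0=(0,0,0,3) R3=(0,0,0,3)
Op 6: inc R0 by 3 -> R0=(3,0,0,3) value=6
Op 7: merge R3<->R2 -> R3=(0,0,4,3) R2=(0,0,4,3)
Op 8: inc R3 by 3 -> R3=(0,0,4,6) value=10
Op 9: merge R1<->R3 -> R1=(0,3,4,6) R3=(0,3,4,6)
Op 10: merge R0<->R3 -> R0=(3,3,4,6) R3=(3,3,4,6)
Op 11: inc R0 by 4 -> R0=(7,3,4,6) value=20
Op 12: merge R2<->R0 -> R2=(7,3,4,6) R0=(7,3,4,6)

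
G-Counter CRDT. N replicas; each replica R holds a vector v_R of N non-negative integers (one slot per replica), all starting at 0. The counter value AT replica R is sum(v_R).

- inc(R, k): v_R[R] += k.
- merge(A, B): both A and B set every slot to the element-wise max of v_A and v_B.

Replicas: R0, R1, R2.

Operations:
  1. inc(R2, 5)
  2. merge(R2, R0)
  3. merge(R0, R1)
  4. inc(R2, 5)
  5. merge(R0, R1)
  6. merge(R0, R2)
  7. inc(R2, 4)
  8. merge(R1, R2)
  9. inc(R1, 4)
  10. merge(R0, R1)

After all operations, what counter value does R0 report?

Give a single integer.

Answer: 18

Derivation:
Op 1: inc R2 by 5 -> R2=(0,0,5) value=5
Op 2: merge R2<->R0 -> R2=(0,0,5) R0=(0,0,5)
Op 3: merge R0<->R1 -> R0=(0,0,5) R1=(0,0,5)
Op 4: inc R2 by 5 -> R2=(0,0,10) value=10
Op 5: merge R0<->R1 -> R0=(0,0,5) R1=(0,0,5)
Op 6: merge R0<->R2 -> R0=(0,0,10) R2=(0,0,10)
Op 7: inc R2 by 4 -> R2=(0,0,14) value=14
Op 8: merge R1<->R2 -> R1=(0,0,14) R2=(0,0,14)
Op 9: inc R1 by 4 -> R1=(0,4,14) value=18
Op 10: merge R0<->R1 -> R0=(0,4,14) R1=(0,4,14)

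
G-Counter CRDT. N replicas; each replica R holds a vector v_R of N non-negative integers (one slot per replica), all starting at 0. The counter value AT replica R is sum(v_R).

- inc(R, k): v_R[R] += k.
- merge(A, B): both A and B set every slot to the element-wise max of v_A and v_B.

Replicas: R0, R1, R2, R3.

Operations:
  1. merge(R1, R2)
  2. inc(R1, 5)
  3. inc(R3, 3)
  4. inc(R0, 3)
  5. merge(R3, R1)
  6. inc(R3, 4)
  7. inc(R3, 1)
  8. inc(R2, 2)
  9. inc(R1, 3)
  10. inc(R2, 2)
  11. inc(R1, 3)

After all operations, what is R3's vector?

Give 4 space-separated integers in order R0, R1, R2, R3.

Op 1: merge R1<->R2 -> R1=(0,0,0,0) R2=(0,0,0,0)
Op 2: inc R1 by 5 -> R1=(0,5,0,0) value=5
Op 3: inc R3 by 3 -> R3=(0,0,0,3) value=3
Op 4: inc R0 by 3 -> R0=(3,0,0,0) value=3
Op 5: merge R3<->R1 -> R3=(0,5,0,3) R1=(0,5,0,3)
Op 6: inc R3 by 4 -> R3=(0,5,0,7) value=12
Op 7: inc R3 by 1 -> R3=(0,5,0,8) value=13
Op 8: inc R2 by 2 -> R2=(0,0,2,0) value=2
Op 9: inc R1 by 3 -> R1=(0,8,0,3) value=11
Op 10: inc R2 by 2 -> R2=(0,0,4,0) value=4
Op 11: inc R1 by 3 -> R1=(0,11,0,3) value=14

Answer: 0 5 0 8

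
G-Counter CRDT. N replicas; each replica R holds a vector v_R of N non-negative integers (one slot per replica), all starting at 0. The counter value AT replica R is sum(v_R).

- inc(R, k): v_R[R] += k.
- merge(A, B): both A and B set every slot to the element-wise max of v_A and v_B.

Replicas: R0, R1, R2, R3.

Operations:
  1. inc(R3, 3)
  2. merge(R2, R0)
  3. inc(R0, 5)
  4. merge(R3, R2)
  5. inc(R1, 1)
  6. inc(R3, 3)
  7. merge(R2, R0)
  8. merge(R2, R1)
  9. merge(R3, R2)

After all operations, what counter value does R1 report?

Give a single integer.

Answer: 9

Derivation:
Op 1: inc R3 by 3 -> R3=(0,0,0,3) value=3
Op 2: merge R2<->R0 -> R2=(0,0,0,0) R0=(0,0,0,0)
Op 3: inc R0 by 5 -> R0=(5,0,0,0) value=5
Op 4: merge R3<->R2 -> R3=(0,0,0,3) R2=(0,0,0,3)
Op 5: inc R1 by 1 -> R1=(0,1,0,0) value=1
Op 6: inc R3 by 3 -> R3=(0,0,0,6) value=6
Op 7: merge R2<->R0 -> R2=(5,0,0,3) R0=(5,0,0,3)
Op 8: merge R2<->R1 -> R2=(5,1,0,3) R1=(5,1,0,3)
Op 9: merge R3<->R2 -> R3=(5,1,0,6) R2=(5,1,0,6)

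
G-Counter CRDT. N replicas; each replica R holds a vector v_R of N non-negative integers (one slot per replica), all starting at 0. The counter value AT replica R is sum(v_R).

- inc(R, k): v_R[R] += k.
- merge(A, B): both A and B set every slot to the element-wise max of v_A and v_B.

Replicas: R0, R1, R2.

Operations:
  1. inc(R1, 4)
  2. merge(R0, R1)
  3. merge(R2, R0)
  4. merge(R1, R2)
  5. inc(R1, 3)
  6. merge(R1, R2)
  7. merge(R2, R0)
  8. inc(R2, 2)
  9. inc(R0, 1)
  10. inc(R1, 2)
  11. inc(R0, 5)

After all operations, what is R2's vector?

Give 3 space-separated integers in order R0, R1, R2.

Op 1: inc R1 by 4 -> R1=(0,4,0) value=4
Op 2: merge R0<->R1 -> R0=(0,4,0) R1=(0,4,0)
Op 3: merge R2<->R0 -> R2=(0,4,0) R0=(0,4,0)
Op 4: merge R1<->R2 -> R1=(0,4,0) R2=(0,4,0)
Op 5: inc R1 by 3 -> R1=(0,7,0) value=7
Op 6: merge R1<->R2 -> R1=(0,7,0) R2=(0,7,0)
Op 7: merge R2<->R0 -> R2=(0,7,0) R0=(0,7,0)
Op 8: inc R2 by 2 -> R2=(0,7,2) value=9
Op 9: inc R0 by 1 -> R0=(1,7,0) value=8
Op 10: inc R1 by 2 -> R1=(0,9,0) value=9
Op 11: inc R0 by 5 -> R0=(6,7,0) value=13

Answer: 0 7 2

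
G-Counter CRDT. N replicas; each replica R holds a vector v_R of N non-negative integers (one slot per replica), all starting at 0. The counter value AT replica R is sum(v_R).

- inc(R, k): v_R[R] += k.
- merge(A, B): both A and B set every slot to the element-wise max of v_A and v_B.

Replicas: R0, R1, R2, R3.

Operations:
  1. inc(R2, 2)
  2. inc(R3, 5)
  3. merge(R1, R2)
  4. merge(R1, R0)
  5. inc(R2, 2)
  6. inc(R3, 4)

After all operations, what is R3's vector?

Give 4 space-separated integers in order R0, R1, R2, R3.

Op 1: inc R2 by 2 -> R2=(0,0,2,0) value=2
Op 2: inc R3 by 5 -> R3=(0,0,0,5) value=5
Op 3: merge R1<->R2 -> R1=(0,0,2,0) R2=(0,0,2,0)
Op 4: merge R1<->R0 -> R1=(0,0,2,0) R0=(0,0,2,0)
Op 5: inc R2 by 2 -> R2=(0,0,4,0) value=4
Op 6: inc R3 by 4 -> R3=(0,0,0,9) value=9

Answer: 0 0 0 9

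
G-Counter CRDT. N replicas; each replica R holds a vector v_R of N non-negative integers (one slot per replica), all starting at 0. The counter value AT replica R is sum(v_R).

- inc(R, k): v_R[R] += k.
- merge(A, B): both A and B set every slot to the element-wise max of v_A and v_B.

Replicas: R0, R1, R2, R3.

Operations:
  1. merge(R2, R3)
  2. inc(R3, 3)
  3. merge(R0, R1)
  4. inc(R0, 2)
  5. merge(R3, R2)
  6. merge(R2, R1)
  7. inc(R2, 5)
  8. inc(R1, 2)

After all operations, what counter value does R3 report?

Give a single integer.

Answer: 3

Derivation:
Op 1: merge R2<->R3 -> R2=(0,0,0,0) R3=(0,0,0,0)
Op 2: inc R3 by 3 -> R3=(0,0,0,3) value=3
Op 3: merge R0<->R1 -> R0=(0,0,0,0) R1=(0,0,0,0)
Op 4: inc R0 by 2 -> R0=(2,0,0,0) value=2
Op 5: merge R3<->R2 -> R3=(0,0,0,3) R2=(0,0,0,3)
Op 6: merge R2<->R1 -> R2=(0,0,0,3) R1=(0,0,0,3)
Op 7: inc R2 by 5 -> R2=(0,0,5,3) value=8
Op 8: inc R1 by 2 -> R1=(0,2,0,3) value=5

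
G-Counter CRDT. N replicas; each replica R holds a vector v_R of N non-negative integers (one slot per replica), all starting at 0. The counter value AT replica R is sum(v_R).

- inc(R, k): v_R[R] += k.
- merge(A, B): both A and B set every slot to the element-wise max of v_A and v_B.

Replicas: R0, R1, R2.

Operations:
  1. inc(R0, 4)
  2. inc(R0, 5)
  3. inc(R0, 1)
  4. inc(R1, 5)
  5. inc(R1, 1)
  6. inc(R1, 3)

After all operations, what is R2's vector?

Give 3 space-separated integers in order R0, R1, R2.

Answer: 0 0 0

Derivation:
Op 1: inc R0 by 4 -> R0=(4,0,0) value=4
Op 2: inc R0 by 5 -> R0=(9,0,0) value=9
Op 3: inc R0 by 1 -> R0=(10,0,0) value=10
Op 4: inc R1 by 5 -> R1=(0,5,0) value=5
Op 5: inc R1 by 1 -> R1=(0,6,0) value=6
Op 6: inc R1 by 3 -> R1=(0,9,0) value=9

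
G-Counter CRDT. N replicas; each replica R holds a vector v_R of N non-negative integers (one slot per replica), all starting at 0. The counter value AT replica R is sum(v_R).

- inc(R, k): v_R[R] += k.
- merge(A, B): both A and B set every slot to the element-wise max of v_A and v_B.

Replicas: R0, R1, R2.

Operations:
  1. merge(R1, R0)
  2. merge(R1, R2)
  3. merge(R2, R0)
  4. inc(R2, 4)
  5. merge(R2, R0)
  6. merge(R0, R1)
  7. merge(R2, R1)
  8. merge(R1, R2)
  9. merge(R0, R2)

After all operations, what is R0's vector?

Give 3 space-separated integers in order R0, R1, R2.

Answer: 0 0 4

Derivation:
Op 1: merge R1<->R0 -> R1=(0,0,0) R0=(0,0,0)
Op 2: merge R1<->R2 -> R1=(0,0,0) R2=(0,0,0)
Op 3: merge R2<->R0 -> R2=(0,0,0) R0=(0,0,0)
Op 4: inc R2 by 4 -> R2=(0,0,4) value=4
Op 5: merge R2<->R0 -> R2=(0,0,4) R0=(0,0,4)
Op 6: merge R0<->R1 -> R0=(0,0,4) R1=(0,0,4)
Op 7: merge R2<->R1 -> R2=(0,0,4) R1=(0,0,4)
Op 8: merge R1<->R2 -> R1=(0,0,4) R2=(0,0,4)
Op 9: merge R0<->R2 -> R0=(0,0,4) R2=(0,0,4)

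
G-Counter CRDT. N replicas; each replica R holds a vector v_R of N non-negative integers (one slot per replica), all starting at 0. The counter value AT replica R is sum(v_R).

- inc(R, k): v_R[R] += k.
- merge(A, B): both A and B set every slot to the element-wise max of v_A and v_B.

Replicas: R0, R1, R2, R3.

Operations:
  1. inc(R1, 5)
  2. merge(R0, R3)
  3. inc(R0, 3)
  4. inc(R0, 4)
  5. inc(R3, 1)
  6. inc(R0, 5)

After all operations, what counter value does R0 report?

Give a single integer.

Answer: 12

Derivation:
Op 1: inc R1 by 5 -> R1=(0,5,0,0) value=5
Op 2: merge R0<->R3 -> R0=(0,0,0,0) R3=(0,0,0,0)
Op 3: inc R0 by 3 -> R0=(3,0,0,0) value=3
Op 4: inc R0 by 4 -> R0=(7,0,0,0) value=7
Op 5: inc R3 by 1 -> R3=(0,0,0,1) value=1
Op 6: inc R0 by 5 -> R0=(12,0,0,0) value=12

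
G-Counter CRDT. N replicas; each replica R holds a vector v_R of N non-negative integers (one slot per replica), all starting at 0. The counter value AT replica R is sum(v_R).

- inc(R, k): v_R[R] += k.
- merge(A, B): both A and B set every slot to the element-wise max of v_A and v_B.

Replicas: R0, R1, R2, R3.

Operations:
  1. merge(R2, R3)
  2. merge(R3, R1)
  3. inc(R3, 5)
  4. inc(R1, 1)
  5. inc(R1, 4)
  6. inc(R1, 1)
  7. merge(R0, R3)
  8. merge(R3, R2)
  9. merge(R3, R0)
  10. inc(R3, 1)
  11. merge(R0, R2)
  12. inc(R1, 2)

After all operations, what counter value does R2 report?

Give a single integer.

Op 1: merge R2<->R3 -> R2=(0,0,0,0) R3=(0,0,0,0)
Op 2: merge R3<->R1 -> R3=(0,0,0,0) R1=(0,0,0,0)
Op 3: inc R3 by 5 -> R3=(0,0,0,5) value=5
Op 4: inc R1 by 1 -> R1=(0,1,0,0) value=1
Op 5: inc R1 by 4 -> R1=(0,5,0,0) value=5
Op 6: inc R1 by 1 -> R1=(0,6,0,0) value=6
Op 7: merge R0<->R3 -> R0=(0,0,0,5) R3=(0,0,0,5)
Op 8: merge R3<->R2 -> R3=(0,0,0,5) R2=(0,0,0,5)
Op 9: merge R3<->R0 -> R3=(0,0,0,5) R0=(0,0,0,5)
Op 10: inc R3 by 1 -> R3=(0,0,0,6) value=6
Op 11: merge R0<->R2 -> R0=(0,0,0,5) R2=(0,0,0,5)
Op 12: inc R1 by 2 -> R1=(0,8,0,0) value=8

Answer: 5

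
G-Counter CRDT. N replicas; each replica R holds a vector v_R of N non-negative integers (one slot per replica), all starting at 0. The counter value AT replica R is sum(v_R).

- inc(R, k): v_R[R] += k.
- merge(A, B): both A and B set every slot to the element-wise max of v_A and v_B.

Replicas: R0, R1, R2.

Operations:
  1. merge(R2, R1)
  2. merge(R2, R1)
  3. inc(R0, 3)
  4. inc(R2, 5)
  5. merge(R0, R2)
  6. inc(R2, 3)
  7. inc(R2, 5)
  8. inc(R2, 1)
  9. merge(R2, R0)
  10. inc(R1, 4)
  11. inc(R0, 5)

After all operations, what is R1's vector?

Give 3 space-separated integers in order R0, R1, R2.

Answer: 0 4 0

Derivation:
Op 1: merge R2<->R1 -> R2=(0,0,0) R1=(0,0,0)
Op 2: merge R2<->R1 -> R2=(0,0,0) R1=(0,0,0)
Op 3: inc R0 by 3 -> R0=(3,0,0) value=3
Op 4: inc R2 by 5 -> R2=(0,0,5) value=5
Op 5: merge R0<->R2 -> R0=(3,0,5) R2=(3,0,5)
Op 6: inc R2 by 3 -> R2=(3,0,8) value=11
Op 7: inc R2 by 5 -> R2=(3,0,13) value=16
Op 8: inc R2 by 1 -> R2=(3,0,14) value=17
Op 9: merge R2<->R0 -> R2=(3,0,14) R0=(3,0,14)
Op 10: inc R1 by 4 -> R1=(0,4,0) value=4
Op 11: inc R0 by 5 -> R0=(8,0,14) value=22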